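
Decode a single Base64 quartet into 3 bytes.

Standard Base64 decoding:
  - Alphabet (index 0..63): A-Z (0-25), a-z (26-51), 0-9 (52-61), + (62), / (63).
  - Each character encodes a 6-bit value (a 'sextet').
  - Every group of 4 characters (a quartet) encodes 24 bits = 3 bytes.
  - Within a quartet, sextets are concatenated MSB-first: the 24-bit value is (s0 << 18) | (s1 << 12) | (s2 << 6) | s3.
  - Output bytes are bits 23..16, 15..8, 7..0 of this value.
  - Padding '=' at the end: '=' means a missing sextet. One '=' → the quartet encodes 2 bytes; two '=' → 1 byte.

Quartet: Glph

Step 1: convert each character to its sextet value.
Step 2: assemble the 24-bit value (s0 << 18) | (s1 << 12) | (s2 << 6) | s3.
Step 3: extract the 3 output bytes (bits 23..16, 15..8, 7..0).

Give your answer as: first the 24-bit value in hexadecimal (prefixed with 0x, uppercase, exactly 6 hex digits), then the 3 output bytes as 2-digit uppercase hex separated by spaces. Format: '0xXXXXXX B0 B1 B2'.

Answer: 0x1A5A61 1A 5A 61

Derivation:
Sextets: G=6, l=37, p=41, h=33
24-bit: (6<<18) | (37<<12) | (41<<6) | 33
      = 0x180000 | 0x025000 | 0x000A40 | 0x000021
      = 0x1A5A61
Bytes: (v>>16)&0xFF=1A, (v>>8)&0xFF=5A, v&0xFF=61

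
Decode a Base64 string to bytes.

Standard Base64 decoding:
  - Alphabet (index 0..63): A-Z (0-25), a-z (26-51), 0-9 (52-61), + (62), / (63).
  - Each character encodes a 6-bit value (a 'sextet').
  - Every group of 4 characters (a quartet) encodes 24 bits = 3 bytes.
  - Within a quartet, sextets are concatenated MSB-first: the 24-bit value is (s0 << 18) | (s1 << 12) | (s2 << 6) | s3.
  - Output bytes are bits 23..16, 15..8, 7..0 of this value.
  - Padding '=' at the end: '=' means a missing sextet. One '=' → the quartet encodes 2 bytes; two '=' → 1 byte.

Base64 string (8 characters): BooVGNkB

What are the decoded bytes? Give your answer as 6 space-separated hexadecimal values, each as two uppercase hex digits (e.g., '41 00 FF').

Answer: 06 8A 15 18 D9 01

Derivation:
After char 0 ('B'=1): chars_in_quartet=1 acc=0x1 bytes_emitted=0
After char 1 ('o'=40): chars_in_quartet=2 acc=0x68 bytes_emitted=0
After char 2 ('o'=40): chars_in_quartet=3 acc=0x1A28 bytes_emitted=0
After char 3 ('V'=21): chars_in_quartet=4 acc=0x68A15 -> emit 06 8A 15, reset; bytes_emitted=3
After char 4 ('G'=6): chars_in_quartet=1 acc=0x6 bytes_emitted=3
After char 5 ('N'=13): chars_in_quartet=2 acc=0x18D bytes_emitted=3
After char 6 ('k'=36): chars_in_quartet=3 acc=0x6364 bytes_emitted=3
After char 7 ('B'=1): chars_in_quartet=4 acc=0x18D901 -> emit 18 D9 01, reset; bytes_emitted=6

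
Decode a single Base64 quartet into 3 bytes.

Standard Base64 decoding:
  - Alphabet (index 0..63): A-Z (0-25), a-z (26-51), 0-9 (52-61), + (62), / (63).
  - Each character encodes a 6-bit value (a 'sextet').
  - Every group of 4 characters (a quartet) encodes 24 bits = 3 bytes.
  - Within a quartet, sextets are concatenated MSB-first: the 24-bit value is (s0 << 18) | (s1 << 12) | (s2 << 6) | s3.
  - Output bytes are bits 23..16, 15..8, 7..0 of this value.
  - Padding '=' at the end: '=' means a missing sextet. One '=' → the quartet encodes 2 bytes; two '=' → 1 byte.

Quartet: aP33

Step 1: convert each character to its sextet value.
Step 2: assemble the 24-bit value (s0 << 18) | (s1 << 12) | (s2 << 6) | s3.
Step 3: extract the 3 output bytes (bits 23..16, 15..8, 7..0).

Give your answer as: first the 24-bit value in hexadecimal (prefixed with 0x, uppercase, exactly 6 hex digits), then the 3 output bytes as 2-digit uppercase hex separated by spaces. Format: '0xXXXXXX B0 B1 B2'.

Sextets: a=26, P=15, 3=55, 3=55
24-bit: (26<<18) | (15<<12) | (55<<6) | 55
      = 0x680000 | 0x00F000 | 0x000DC0 | 0x000037
      = 0x68FDF7
Bytes: (v>>16)&0xFF=68, (v>>8)&0xFF=FD, v&0xFF=F7

Answer: 0x68FDF7 68 FD F7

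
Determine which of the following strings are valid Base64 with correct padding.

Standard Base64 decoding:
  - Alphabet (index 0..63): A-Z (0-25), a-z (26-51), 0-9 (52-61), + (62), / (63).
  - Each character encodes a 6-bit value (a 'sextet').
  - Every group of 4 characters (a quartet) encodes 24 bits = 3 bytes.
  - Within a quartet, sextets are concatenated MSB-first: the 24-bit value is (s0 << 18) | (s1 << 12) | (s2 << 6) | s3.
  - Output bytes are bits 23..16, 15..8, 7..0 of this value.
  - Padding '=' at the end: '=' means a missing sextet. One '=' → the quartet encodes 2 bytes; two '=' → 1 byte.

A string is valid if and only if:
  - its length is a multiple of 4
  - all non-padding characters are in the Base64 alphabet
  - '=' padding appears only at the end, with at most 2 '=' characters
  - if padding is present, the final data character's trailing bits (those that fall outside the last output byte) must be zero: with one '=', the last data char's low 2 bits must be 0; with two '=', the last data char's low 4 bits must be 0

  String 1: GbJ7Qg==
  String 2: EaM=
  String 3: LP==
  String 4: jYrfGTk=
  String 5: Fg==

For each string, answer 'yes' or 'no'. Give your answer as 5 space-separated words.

Answer: yes yes no yes yes

Derivation:
String 1: 'GbJ7Qg==' → valid
String 2: 'EaM=' → valid
String 3: 'LP==' → invalid (bad trailing bits)
String 4: 'jYrfGTk=' → valid
String 5: 'Fg==' → valid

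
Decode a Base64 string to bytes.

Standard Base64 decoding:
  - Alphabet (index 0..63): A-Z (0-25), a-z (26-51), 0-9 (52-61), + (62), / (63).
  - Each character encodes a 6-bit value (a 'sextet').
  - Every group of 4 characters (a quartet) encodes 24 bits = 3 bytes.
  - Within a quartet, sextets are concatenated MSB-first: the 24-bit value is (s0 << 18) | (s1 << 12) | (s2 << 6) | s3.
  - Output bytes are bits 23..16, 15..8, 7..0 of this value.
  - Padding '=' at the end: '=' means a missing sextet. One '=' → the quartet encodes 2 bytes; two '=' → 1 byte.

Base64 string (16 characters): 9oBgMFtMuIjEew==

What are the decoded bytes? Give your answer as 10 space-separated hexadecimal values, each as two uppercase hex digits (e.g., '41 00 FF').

After char 0 ('9'=61): chars_in_quartet=1 acc=0x3D bytes_emitted=0
After char 1 ('o'=40): chars_in_quartet=2 acc=0xF68 bytes_emitted=0
After char 2 ('B'=1): chars_in_quartet=3 acc=0x3DA01 bytes_emitted=0
After char 3 ('g'=32): chars_in_quartet=4 acc=0xF68060 -> emit F6 80 60, reset; bytes_emitted=3
After char 4 ('M'=12): chars_in_quartet=1 acc=0xC bytes_emitted=3
After char 5 ('F'=5): chars_in_quartet=2 acc=0x305 bytes_emitted=3
After char 6 ('t'=45): chars_in_quartet=3 acc=0xC16D bytes_emitted=3
After char 7 ('M'=12): chars_in_quartet=4 acc=0x305B4C -> emit 30 5B 4C, reset; bytes_emitted=6
After char 8 ('u'=46): chars_in_quartet=1 acc=0x2E bytes_emitted=6
After char 9 ('I'=8): chars_in_quartet=2 acc=0xB88 bytes_emitted=6
After char 10 ('j'=35): chars_in_quartet=3 acc=0x2E223 bytes_emitted=6
After char 11 ('E'=4): chars_in_quartet=4 acc=0xB888C4 -> emit B8 88 C4, reset; bytes_emitted=9
After char 12 ('e'=30): chars_in_quartet=1 acc=0x1E bytes_emitted=9
After char 13 ('w'=48): chars_in_quartet=2 acc=0x7B0 bytes_emitted=9
Padding '==': partial quartet acc=0x7B0 -> emit 7B; bytes_emitted=10

Answer: F6 80 60 30 5B 4C B8 88 C4 7B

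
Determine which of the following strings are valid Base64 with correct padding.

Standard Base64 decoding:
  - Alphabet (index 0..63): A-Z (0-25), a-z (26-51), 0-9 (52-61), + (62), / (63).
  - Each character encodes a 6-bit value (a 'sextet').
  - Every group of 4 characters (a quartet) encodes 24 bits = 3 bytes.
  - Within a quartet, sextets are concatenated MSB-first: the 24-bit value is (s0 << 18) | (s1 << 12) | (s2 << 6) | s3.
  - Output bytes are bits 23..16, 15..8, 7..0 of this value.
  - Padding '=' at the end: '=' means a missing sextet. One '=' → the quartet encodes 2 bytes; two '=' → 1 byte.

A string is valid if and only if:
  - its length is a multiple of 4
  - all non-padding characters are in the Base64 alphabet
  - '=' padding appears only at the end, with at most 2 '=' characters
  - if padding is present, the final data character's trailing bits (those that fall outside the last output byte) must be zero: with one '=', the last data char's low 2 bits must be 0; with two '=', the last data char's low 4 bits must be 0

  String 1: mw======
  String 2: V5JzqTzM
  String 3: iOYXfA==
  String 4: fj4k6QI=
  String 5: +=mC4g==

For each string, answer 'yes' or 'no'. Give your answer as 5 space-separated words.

Answer: no yes yes yes no

Derivation:
String 1: 'mw======' → invalid (6 pad chars (max 2))
String 2: 'V5JzqTzM' → valid
String 3: 'iOYXfA==' → valid
String 4: 'fj4k6QI=' → valid
String 5: '+=mC4g==' → invalid (bad char(s): ['=']; '=' in middle)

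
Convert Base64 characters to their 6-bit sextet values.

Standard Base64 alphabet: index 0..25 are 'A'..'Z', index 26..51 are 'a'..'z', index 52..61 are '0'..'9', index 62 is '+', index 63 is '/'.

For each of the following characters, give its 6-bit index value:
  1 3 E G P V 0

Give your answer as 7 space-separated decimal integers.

'1': 0..9 range, 52 + ord('1') − ord('0') = 53
'3': 0..9 range, 52 + ord('3') − ord('0') = 55
'E': A..Z range, ord('E') − ord('A') = 4
'G': A..Z range, ord('G') − ord('A') = 6
'P': A..Z range, ord('P') − ord('A') = 15
'V': A..Z range, ord('V') − ord('A') = 21
'0': 0..9 range, 52 + ord('0') − ord('0') = 52

Answer: 53 55 4 6 15 21 52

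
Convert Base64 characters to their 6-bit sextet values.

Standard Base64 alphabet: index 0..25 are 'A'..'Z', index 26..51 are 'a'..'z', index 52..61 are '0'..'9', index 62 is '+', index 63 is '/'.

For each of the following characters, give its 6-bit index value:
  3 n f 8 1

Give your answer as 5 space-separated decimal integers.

'3': 0..9 range, 52 + ord('3') − ord('0') = 55
'n': a..z range, 26 + ord('n') − ord('a') = 39
'f': a..z range, 26 + ord('f') − ord('a') = 31
'8': 0..9 range, 52 + ord('8') − ord('0') = 60
'1': 0..9 range, 52 + ord('1') − ord('0') = 53

Answer: 55 39 31 60 53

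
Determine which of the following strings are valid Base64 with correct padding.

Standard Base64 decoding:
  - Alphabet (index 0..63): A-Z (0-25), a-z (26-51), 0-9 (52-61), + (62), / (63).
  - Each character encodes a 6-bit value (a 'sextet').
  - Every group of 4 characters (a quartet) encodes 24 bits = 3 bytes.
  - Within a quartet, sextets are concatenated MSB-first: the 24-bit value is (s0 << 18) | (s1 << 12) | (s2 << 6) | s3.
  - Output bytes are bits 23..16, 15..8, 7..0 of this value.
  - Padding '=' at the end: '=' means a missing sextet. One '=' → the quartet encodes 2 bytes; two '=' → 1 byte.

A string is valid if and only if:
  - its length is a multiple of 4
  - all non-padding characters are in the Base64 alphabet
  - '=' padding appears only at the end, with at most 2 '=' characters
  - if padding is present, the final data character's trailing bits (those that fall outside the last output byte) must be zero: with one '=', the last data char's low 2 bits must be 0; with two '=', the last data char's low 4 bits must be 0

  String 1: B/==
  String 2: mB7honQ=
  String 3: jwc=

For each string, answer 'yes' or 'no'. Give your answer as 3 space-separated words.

Answer: no yes yes

Derivation:
String 1: 'B/==' → invalid (bad trailing bits)
String 2: 'mB7honQ=' → valid
String 3: 'jwc=' → valid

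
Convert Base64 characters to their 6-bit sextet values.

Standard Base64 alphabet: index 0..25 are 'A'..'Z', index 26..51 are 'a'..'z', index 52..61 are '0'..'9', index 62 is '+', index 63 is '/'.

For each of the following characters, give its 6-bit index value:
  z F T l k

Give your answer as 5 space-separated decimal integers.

Answer: 51 5 19 37 36

Derivation:
'z': a..z range, 26 + ord('z') − ord('a') = 51
'F': A..Z range, ord('F') − ord('A') = 5
'T': A..Z range, ord('T') − ord('A') = 19
'l': a..z range, 26 + ord('l') − ord('a') = 37
'k': a..z range, 26 + ord('k') − ord('a') = 36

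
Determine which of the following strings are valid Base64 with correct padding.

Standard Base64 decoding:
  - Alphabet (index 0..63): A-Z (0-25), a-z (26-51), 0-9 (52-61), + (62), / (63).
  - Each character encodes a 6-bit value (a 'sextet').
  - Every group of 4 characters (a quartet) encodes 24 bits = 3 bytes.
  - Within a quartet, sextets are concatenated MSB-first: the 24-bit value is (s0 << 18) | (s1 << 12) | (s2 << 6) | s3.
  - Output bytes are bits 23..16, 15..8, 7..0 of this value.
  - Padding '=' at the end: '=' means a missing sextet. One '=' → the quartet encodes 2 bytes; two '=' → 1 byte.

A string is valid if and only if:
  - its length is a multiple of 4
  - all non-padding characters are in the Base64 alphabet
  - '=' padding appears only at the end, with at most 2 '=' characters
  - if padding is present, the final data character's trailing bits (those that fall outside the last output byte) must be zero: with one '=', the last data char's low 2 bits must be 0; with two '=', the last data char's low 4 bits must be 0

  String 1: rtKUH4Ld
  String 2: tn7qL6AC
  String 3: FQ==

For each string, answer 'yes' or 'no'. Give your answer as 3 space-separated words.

String 1: 'rtKUH4Ld' → valid
String 2: 'tn7qL6AC' → valid
String 3: 'FQ==' → valid

Answer: yes yes yes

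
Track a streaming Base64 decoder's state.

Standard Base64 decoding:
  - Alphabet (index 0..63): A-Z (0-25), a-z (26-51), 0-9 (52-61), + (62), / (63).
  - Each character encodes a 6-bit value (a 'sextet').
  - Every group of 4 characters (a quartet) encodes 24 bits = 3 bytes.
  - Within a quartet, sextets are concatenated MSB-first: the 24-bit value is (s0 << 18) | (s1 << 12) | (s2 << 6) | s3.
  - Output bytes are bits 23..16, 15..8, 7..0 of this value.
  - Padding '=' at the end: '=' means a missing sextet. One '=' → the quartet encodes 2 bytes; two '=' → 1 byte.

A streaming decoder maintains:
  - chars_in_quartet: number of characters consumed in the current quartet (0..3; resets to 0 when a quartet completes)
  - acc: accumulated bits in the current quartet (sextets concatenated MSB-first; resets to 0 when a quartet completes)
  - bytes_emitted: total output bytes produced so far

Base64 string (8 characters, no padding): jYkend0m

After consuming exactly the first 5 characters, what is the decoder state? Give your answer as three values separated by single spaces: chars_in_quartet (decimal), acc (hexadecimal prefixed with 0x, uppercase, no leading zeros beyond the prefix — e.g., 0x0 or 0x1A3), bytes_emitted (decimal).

After char 0 ('j'=35): chars_in_quartet=1 acc=0x23 bytes_emitted=0
After char 1 ('Y'=24): chars_in_quartet=2 acc=0x8D8 bytes_emitted=0
After char 2 ('k'=36): chars_in_quartet=3 acc=0x23624 bytes_emitted=0
After char 3 ('e'=30): chars_in_quartet=4 acc=0x8D891E -> emit 8D 89 1E, reset; bytes_emitted=3
After char 4 ('n'=39): chars_in_quartet=1 acc=0x27 bytes_emitted=3

Answer: 1 0x27 3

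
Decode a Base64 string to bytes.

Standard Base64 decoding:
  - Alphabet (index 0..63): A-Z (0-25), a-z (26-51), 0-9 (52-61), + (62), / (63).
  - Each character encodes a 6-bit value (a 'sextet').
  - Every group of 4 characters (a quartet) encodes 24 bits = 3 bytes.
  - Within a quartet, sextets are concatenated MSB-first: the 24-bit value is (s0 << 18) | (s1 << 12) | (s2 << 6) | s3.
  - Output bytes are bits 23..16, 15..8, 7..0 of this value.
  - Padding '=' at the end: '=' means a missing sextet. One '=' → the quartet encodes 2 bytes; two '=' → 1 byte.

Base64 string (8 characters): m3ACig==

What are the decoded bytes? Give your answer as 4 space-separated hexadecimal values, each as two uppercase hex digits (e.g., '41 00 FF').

After char 0 ('m'=38): chars_in_quartet=1 acc=0x26 bytes_emitted=0
After char 1 ('3'=55): chars_in_quartet=2 acc=0x9B7 bytes_emitted=0
After char 2 ('A'=0): chars_in_quartet=3 acc=0x26DC0 bytes_emitted=0
After char 3 ('C'=2): chars_in_quartet=4 acc=0x9B7002 -> emit 9B 70 02, reset; bytes_emitted=3
After char 4 ('i'=34): chars_in_quartet=1 acc=0x22 bytes_emitted=3
After char 5 ('g'=32): chars_in_quartet=2 acc=0x8A0 bytes_emitted=3
Padding '==': partial quartet acc=0x8A0 -> emit 8A; bytes_emitted=4

Answer: 9B 70 02 8A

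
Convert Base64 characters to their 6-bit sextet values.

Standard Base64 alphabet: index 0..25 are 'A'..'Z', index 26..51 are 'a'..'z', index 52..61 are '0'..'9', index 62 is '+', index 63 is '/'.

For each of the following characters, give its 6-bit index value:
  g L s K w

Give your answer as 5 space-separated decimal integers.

Answer: 32 11 44 10 48

Derivation:
'g': a..z range, 26 + ord('g') − ord('a') = 32
'L': A..Z range, ord('L') − ord('A') = 11
's': a..z range, 26 + ord('s') − ord('a') = 44
'K': A..Z range, ord('K') − ord('A') = 10
'w': a..z range, 26 + ord('w') − ord('a') = 48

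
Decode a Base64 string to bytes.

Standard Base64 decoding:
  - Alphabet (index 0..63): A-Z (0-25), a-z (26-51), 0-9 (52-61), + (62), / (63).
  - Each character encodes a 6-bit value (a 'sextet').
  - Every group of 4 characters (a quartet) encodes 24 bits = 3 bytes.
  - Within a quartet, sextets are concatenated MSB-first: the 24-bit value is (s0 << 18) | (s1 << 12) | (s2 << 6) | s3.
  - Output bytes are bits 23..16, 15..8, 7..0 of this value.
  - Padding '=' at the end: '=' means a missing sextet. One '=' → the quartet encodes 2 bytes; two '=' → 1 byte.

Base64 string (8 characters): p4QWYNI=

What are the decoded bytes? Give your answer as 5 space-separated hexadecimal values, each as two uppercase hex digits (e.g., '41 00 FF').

After char 0 ('p'=41): chars_in_quartet=1 acc=0x29 bytes_emitted=0
After char 1 ('4'=56): chars_in_quartet=2 acc=0xA78 bytes_emitted=0
After char 2 ('Q'=16): chars_in_quartet=3 acc=0x29E10 bytes_emitted=0
After char 3 ('W'=22): chars_in_quartet=4 acc=0xA78416 -> emit A7 84 16, reset; bytes_emitted=3
After char 4 ('Y'=24): chars_in_quartet=1 acc=0x18 bytes_emitted=3
After char 5 ('N'=13): chars_in_quartet=2 acc=0x60D bytes_emitted=3
After char 6 ('I'=8): chars_in_quartet=3 acc=0x18348 bytes_emitted=3
Padding '=': partial quartet acc=0x18348 -> emit 60 D2; bytes_emitted=5

Answer: A7 84 16 60 D2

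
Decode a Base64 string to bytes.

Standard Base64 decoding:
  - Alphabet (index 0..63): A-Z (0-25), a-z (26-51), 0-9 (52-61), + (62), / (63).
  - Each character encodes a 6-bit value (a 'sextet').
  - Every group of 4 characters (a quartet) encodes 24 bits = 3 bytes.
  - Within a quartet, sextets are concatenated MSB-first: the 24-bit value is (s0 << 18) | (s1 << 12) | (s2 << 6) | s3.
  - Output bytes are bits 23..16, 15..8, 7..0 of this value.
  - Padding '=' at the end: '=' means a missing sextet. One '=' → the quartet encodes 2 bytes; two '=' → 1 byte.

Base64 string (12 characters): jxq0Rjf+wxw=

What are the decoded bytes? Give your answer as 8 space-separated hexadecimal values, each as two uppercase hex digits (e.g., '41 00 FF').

Answer: 8F 1A B4 46 37 FE C3 1C

Derivation:
After char 0 ('j'=35): chars_in_quartet=1 acc=0x23 bytes_emitted=0
After char 1 ('x'=49): chars_in_quartet=2 acc=0x8F1 bytes_emitted=0
After char 2 ('q'=42): chars_in_quartet=3 acc=0x23C6A bytes_emitted=0
After char 3 ('0'=52): chars_in_quartet=4 acc=0x8F1AB4 -> emit 8F 1A B4, reset; bytes_emitted=3
After char 4 ('R'=17): chars_in_quartet=1 acc=0x11 bytes_emitted=3
After char 5 ('j'=35): chars_in_quartet=2 acc=0x463 bytes_emitted=3
After char 6 ('f'=31): chars_in_quartet=3 acc=0x118DF bytes_emitted=3
After char 7 ('+'=62): chars_in_quartet=4 acc=0x4637FE -> emit 46 37 FE, reset; bytes_emitted=6
After char 8 ('w'=48): chars_in_quartet=1 acc=0x30 bytes_emitted=6
After char 9 ('x'=49): chars_in_quartet=2 acc=0xC31 bytes_emitted=6
After char 10 ('w'=48): chars_in_quartet=3 acc=0x30C70 bytes_emitted=6
Padding '=': partial quartet acc=0x30C70 -> emit C3 1C; bytes_emitted=8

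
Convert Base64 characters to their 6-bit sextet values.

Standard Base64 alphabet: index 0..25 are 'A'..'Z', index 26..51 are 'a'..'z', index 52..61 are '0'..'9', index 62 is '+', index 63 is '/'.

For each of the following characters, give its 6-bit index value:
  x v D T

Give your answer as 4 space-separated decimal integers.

Answer: 49 47 3 19

Derivation:
'x': a..z range, 26 + ord('x') − ord('a') = 49
'v': a..z range, 26 + ord('v') − ord('a') = 47
'D': A..Z range, ord('D') − ord('A') = 3
'T': A..Z range, ord('T') − ord('A') = 19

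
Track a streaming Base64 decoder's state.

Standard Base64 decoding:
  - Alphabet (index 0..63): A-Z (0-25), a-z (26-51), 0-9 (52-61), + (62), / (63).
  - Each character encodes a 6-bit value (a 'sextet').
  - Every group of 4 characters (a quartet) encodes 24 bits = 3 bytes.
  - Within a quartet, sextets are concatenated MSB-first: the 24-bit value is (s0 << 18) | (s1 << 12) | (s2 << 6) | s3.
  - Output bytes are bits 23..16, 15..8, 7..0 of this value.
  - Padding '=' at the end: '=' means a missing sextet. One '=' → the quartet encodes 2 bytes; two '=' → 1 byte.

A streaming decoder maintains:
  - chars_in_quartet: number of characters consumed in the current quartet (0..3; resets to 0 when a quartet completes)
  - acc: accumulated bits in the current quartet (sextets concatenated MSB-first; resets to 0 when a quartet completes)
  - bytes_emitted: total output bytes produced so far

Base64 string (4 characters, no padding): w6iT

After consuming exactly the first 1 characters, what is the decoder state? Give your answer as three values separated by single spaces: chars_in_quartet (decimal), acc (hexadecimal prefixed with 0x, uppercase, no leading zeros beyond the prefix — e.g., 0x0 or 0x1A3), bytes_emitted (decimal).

After char 0 ('w'=48): chars_in_quartet=1 acc=0x30 bytes_emitted=0

Answer: 1 0x30 0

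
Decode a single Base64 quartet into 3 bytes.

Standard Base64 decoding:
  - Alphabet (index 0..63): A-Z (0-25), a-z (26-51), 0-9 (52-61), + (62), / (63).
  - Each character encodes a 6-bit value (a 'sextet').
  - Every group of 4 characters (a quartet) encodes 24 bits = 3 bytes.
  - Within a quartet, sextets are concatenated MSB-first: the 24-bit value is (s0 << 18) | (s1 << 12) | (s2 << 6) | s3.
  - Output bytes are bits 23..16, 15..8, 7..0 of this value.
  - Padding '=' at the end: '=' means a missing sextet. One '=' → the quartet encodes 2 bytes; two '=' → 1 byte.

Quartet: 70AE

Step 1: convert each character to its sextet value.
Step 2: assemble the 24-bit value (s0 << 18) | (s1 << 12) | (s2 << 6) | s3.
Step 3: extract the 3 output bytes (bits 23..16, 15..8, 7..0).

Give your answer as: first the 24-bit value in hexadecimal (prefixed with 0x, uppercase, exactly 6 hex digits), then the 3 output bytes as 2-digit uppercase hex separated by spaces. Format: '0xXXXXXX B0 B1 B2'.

Answer: 0xEF4004 EF 40 04

Derivation:
Sextets: 7=59, 0=52, A=0, E=4
24-bit: (59<<18) | (52<<12) | (0<<6) | 4
      = 0xEC0000 | 0x034000 | 0x000000 | 0x000004
      = 0xEF4004
Bytes: (v>>16)&0xFF=EF, (v>>8)&0xFF=40, v&0xFF=04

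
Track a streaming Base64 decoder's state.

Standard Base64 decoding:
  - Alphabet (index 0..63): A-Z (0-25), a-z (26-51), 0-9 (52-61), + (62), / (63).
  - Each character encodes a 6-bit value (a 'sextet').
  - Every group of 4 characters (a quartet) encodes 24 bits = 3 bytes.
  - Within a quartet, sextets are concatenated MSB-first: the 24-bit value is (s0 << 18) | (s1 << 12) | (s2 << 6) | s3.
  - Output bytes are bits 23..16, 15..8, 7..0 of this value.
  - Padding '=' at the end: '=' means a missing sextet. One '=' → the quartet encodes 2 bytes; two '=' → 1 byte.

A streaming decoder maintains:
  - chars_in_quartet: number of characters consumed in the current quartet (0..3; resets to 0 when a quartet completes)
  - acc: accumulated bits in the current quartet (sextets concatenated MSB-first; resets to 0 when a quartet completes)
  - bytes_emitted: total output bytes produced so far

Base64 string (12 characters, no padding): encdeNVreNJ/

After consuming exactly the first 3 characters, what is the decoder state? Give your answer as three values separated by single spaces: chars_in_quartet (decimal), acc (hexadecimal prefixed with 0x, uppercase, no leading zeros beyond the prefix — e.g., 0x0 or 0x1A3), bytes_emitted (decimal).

After char 0 ('e'=30): chars_in_quartet=1 acc=0x1E bytes_emitted=0
After char 1 ('n'=39): chars_in_quartet=2 acc=0x7A7 bytes_emitted=0
After char 2 ('c'=28): chars_in_quartet=3 acc=0x1E9DC bytes_emitted=0

Answer: 3 0x1E9DC 0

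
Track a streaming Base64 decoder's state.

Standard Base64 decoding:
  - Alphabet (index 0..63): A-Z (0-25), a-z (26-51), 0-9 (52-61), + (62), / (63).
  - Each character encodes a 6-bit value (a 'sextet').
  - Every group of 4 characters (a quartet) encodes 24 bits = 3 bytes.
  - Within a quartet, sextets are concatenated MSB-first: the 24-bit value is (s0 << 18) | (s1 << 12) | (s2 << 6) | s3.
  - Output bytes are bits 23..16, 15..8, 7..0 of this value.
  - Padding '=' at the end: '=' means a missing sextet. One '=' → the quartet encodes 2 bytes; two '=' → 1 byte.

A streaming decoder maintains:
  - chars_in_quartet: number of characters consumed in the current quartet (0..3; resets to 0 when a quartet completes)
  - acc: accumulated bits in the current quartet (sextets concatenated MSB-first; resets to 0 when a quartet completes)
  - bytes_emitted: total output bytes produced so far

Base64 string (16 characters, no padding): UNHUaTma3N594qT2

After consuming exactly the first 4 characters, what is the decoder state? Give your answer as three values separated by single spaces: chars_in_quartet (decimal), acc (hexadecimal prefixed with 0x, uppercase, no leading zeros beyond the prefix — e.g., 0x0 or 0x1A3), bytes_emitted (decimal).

After char 0 ('U'=20): chars_in_quartet=1 acc=0x14 bytes_emitted=0
After char 1 ('N'=13): chars_in_quartet=2 acc=0x50D bytes_emitted=0
After char 2 ('H'=7): chars_in_quartet=3 acc=0x14347 bytes_emitted=0
After char 3 ('U'=20): chars_in_quartet=4 acc=0x50D1D4 -> emit 50 D1 D4, reset; bytes_emitted=3

Answer: 0 0x0 3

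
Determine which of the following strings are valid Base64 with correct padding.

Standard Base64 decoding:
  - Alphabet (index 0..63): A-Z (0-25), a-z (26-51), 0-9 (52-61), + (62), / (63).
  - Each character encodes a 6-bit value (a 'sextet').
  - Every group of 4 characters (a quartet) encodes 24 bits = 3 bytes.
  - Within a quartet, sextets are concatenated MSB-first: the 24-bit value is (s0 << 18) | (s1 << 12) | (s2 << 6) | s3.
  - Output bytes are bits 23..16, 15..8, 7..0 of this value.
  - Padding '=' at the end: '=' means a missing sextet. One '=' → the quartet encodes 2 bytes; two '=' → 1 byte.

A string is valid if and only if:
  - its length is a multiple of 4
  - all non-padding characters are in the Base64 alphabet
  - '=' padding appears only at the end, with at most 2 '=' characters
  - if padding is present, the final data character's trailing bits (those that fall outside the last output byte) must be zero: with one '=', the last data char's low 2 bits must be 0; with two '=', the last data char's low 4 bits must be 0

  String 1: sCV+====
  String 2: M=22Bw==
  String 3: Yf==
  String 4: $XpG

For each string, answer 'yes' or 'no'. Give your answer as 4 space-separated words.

Answer: no no no no

Derivation:
String 1: 'sCV+====' → invalid (4 pad chars (max 2))
String 2: 'M=22Bw==' → invalid (bad char(s): ['=']; '=' in middle)
String 3: 'Yf==' → invalid (bad trailing bits)
String 4: '$XpG' → invalid (bad char(s): ['$'])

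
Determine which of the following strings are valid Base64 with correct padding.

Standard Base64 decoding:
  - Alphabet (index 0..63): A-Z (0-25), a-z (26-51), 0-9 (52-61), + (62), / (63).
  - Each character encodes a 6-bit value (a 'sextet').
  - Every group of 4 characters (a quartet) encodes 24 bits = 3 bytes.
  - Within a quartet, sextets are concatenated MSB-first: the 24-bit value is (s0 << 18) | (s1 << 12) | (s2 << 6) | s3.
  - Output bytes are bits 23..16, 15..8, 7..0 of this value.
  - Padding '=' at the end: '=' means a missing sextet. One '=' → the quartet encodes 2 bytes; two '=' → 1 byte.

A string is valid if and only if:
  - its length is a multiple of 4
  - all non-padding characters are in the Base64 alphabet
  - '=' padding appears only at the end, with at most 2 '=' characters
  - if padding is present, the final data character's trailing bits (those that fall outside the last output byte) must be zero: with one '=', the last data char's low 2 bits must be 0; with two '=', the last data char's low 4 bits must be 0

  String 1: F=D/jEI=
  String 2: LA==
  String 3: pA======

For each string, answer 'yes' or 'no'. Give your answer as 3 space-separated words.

String 1: 'F=D/jEI=' → invalid (bad char(s): ['=']; '=' in middle)
String 2: 'LA==' → valid
String 3: 'pA======' → invalid (6 pad chars (max 2))

Answer: no yes no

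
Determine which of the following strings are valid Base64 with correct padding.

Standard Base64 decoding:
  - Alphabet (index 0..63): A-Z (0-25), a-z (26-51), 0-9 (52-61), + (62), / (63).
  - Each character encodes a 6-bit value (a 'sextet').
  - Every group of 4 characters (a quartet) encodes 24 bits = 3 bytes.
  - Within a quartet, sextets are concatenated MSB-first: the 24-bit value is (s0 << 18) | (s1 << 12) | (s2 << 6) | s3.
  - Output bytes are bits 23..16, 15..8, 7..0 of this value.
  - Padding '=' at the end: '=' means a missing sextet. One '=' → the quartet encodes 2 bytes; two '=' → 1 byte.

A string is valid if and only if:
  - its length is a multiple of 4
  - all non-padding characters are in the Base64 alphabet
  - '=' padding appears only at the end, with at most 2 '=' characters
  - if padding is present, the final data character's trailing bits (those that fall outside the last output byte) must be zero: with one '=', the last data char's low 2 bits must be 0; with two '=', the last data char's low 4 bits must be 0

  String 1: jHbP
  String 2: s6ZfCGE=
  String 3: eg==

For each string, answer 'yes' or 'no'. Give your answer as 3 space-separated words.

Answer: yes yes yes

Derivation:
String 1: 'jHbP' → valid
String 2: 's6ZfCGE=' → valid
String 3: 'eg==' → valid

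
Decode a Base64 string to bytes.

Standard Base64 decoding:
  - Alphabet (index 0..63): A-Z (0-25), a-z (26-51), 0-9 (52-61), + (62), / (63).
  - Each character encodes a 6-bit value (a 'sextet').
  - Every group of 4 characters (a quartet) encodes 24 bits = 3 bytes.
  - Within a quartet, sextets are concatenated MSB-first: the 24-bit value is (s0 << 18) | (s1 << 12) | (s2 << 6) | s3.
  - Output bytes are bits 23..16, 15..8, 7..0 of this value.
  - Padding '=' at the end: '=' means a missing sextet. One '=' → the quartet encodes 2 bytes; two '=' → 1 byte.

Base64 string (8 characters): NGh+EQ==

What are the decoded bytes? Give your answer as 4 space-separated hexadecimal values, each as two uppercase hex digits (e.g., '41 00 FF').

Answer: 34 68 7E 11

Derivation:
After char 0 ('N'=13): chars_in_quartet=1 acc=0xD bytes_emitted=0
After char 1 ('G'=6): chars_in_quartet=2 acc=0x346 bytes_emitted=0
After char 2 ('h'=33): chars_in_quartet=3 acc=0xD1A1 bytes_emitted=0
After char 3 ('+'=62): chars_in_quartet=4 acc=0x34687E -> emit 34 68 7E, reset; bytes_emitted=3
After char 4 ('E'=4): chars_in_quartet=1 acc=0x4 bytes_emitted=3
After char 5 ('Q'=16): chars_in_quartet=2 acc=0x110 bytes_emitted=3
Padding '==': partial quartet acc=0x110 -> emit 11; bytes_emitted=4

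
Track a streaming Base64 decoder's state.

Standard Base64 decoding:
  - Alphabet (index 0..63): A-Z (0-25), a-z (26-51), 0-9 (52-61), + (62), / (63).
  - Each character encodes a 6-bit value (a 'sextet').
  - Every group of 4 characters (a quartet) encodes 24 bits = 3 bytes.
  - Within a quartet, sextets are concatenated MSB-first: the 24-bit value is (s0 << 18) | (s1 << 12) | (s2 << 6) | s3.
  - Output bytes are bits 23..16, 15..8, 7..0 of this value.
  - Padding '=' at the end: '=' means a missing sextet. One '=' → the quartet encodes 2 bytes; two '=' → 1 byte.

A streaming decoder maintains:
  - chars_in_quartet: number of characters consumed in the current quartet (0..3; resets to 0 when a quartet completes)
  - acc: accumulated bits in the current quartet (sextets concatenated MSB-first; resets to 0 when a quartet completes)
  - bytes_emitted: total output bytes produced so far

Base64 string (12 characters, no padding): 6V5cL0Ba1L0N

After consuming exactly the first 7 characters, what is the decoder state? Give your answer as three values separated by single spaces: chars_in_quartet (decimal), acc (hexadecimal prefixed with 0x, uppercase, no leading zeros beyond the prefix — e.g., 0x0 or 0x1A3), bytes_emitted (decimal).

Answer: 3 0xBD01 3

Derivation:
After char 0 ('6'=58): chars_in_quartet=1 acc=0x3A bytes_emitted=0
After char 1 ('V'=21): chars_in_quartet=2 acc=0xE95 bytes_emitted=0
After char 2 ('5'=57): chars_in_quartet=3 acc=0x3A579 bytes_emitted=0
After char 3 ('c'=28): chars_in_quartet=4 acc=0xE95E5C -> emit E9 5E 5C, reset; bytes_emitted=3
After char 4 ('L'=11): chars_in_quartet=1 acc=0xB bytes_emitted=3
After char 5 ('0'=52): chars_in_quartet=2 acc=0x2F4 bytes_emitted=3
After char 6 ('B'=1): chars_in_quartet=3 acc=0xBD01 bytes_emitted=3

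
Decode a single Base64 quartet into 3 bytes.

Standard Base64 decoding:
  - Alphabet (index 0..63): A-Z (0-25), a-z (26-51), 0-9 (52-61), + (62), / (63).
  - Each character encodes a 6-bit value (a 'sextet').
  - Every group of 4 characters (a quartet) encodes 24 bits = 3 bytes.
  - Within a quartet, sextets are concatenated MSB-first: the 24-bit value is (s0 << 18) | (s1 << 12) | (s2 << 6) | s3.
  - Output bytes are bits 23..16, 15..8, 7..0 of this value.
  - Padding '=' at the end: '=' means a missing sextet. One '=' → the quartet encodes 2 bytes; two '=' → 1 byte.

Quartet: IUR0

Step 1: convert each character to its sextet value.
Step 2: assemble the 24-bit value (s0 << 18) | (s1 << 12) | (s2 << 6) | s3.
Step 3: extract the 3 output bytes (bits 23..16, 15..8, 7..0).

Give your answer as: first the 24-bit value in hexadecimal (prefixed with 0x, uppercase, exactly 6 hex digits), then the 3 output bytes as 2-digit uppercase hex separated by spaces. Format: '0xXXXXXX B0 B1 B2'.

Sextets: I=8, U=20, R=17, 0=52
24-bit: (8<<18) | (20<<12) | (17<<6) | 52
      = 0x200000 | 0x014000 | 0x000440 | 0x000034
      = 0x214474
Bytes: (v>>16)&0xFF=21, (v>>8)&0xFF=44, v&0xFF=74

Answer: 0x214474 21 44 74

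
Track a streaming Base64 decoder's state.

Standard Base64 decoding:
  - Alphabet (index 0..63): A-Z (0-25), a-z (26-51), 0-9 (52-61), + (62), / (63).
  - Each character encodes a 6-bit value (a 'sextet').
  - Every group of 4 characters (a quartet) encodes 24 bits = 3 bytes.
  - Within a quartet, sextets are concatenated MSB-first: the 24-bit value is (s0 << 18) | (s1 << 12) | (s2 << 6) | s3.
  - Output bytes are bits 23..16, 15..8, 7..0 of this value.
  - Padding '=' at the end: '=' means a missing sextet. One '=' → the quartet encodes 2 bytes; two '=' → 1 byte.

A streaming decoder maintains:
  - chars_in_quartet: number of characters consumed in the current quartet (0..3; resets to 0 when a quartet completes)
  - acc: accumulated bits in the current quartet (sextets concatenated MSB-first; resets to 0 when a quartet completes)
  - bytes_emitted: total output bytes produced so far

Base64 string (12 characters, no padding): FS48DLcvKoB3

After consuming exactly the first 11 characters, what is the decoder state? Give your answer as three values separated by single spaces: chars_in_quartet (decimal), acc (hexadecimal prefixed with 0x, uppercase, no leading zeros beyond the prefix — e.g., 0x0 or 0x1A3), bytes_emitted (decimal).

After char 0 ('F'=5): chars_in_quartet=1 acc=0x5 bytes_emitted=0
After char 1 ('S'=18): chars_in_quartet=2 acc=0x152 bytes_emitted=0
After char 2 ('4'=56): chars_in_quartet=3 acc=0x54B8 bytes_emitted=0
After char 3 ('8'=60): chars_in_quartet=4 acc=0x152E3C -> emit 15 2E 3C, reset; bytes_emitted=3
After char 4 ('D'=3): chars_in_quartet=1 acc=0x3 bytes_emitted=3
After char 5 ('L'=11): chars_in_quartet=2 acc=0xCB bytes_emitted=3
After char 6 ('c'=28): chars_in_quartet=3 acc=0x32DC bytes_emitted=3
After char 7 ('v'=47): chars_in_quartet=4 acc=0xCB72F -> emit 0C B7 2F, reset; bytes_emitted=6
After char 8 ('K'=10): chars_in_quartet=1 acc=0xA bytes_emitted=6
After char 9 ('o'=40): chars_in_quartet=2 acc=0x2A8 bytes_emitted=6
After char 10 ('B'=1): chars_in_quartet=3 acc=0xAA01 bytes_emitted=6

Answer: 3 0xAA01 6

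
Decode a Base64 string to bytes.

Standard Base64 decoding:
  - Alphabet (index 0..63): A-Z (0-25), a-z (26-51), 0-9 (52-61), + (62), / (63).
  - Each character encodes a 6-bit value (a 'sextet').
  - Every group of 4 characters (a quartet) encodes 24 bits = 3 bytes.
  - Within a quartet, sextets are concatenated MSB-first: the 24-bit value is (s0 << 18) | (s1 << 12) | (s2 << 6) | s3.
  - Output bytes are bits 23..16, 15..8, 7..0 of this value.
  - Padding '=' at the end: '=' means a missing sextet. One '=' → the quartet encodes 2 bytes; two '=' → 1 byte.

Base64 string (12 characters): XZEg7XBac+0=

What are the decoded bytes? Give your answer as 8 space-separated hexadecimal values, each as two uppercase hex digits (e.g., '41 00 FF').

After char 0 ('X'=23): chars_in_quartet=1 acc=0x17 bytes_emitted=0
After char 1 ('Z'=25): chars_in_quartet=2 acc=0x5D9 bytes_emitted=0
After char 2 ('E'=4): chars_in_quartet=3 acc=0x17644 bytes_emitted=0
After char 3 ('g'=32): chars_in_quartet=4 acc=0x5D9120 -> emit 5D 91 20, reset; bytes_emitted=3
After char 4 ('7'=59): chars_in_quartet=1 acc=0x3B bytes_emitted=3
After char 5 ('X'=23): chars_in_quartet=2 acc=0xED7 bytes_emitted=3
After char 6 ('B'=1): chars_in_quartet=3 acc=0x3B5C1 bytes_emitted=3
After char 7 ('a'=26): chars_in_quartet=4 acc=0xED705A -> emit ED 70 5A, reset; bytes_emitted=6
After char 8 ('c'=28): chars_in_quartet=1 acc=0x1C bytes_emitted=6
After char 9 ('+'=62): chars_in_quartet=2 acc=0x73E bytes_emitted=6
After char 10 ('0'=52): chars_in_quartet=3 acc=0x1CFB4 bytes_emitted=6
Padding '=': partial quartet acc=0x1CFB4 -> emit 73 ED; bytes_emitted=8

Answer: 5D 91 20 ED 70 5A 73 ED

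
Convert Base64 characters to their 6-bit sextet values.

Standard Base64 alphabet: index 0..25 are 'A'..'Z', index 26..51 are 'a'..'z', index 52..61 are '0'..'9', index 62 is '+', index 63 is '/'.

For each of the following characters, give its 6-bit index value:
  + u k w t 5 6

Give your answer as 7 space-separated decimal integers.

Answer: 62 46 36 48 45 57 58

Derivation:
'+': index 62
'u': a..z range, 26 + ord('u') − ord('a') = 46
'k': a..z range, 26 + ord('k') − ord('a') = 36
'w': a..z range, 26 + ord('w') − ord('a') = 48
't': a..z range, 26 + ord('t') − ord('a') = 45
'5': 0..9 range, 52 + ord('5') − ord('0') = 57
'6': 0..9 range, 52 + ord('6') − ord('0') = 58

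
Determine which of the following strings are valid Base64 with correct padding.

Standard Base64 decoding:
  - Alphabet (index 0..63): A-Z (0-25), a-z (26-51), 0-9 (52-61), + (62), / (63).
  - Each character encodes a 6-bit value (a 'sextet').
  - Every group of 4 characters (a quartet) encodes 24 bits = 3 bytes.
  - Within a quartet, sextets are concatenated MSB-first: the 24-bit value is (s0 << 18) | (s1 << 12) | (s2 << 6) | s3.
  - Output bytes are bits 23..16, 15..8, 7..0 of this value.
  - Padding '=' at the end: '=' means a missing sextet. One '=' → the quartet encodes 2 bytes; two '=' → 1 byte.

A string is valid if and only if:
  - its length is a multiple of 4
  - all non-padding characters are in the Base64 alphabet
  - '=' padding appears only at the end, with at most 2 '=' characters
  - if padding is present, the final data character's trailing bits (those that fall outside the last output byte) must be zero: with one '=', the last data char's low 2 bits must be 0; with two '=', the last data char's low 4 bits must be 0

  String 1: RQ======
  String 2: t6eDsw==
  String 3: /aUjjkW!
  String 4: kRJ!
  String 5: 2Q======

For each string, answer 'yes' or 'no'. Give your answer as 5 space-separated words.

Answer: no yes no no no

Derivation:
String 1: 'RQ======' → invalid (6 pad chars (max 2))
String 2: 't6eDsw==' → valid
String 3: '/aUjjkW!' → invalid (bad char(s): ['!'])
String 4: 'kRJ!' → invalid (bad char(s): ['!'])
String 5: '2Q======' → invalid (6 pad chars (max 2))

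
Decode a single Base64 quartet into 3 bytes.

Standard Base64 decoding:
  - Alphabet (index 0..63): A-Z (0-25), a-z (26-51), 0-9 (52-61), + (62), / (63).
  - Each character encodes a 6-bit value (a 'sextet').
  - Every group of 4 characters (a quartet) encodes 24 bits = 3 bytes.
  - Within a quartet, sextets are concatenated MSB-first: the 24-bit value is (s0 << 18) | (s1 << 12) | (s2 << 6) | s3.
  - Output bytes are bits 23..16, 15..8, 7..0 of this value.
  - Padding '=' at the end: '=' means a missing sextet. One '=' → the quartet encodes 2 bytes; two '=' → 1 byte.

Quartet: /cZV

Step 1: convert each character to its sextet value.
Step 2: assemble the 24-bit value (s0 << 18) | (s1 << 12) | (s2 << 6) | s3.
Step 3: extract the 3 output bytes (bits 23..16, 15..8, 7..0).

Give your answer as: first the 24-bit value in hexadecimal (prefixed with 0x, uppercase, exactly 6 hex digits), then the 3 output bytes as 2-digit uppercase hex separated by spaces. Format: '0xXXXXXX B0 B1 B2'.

Sextets: /=63, c=28, Z=25, V=21
24-bit: (63<<18) | (28<<12) | (25<<6) | 21
      = 0xFC0000 | 0x01C000 | 0x000640 | 0x000015
      = 0xFDC655
Bytes: (v>>16)&0xFF=FD, (v>>8)&0xFF=C6, v&0xFF=55

Answer: 0xFDC655 FD C6 55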